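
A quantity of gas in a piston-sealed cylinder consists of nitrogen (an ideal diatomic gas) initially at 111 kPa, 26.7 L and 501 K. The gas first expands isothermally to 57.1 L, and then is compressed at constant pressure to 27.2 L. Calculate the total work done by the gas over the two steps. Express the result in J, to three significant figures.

Step 1 (isothermal): W = P₁V₁ ln(V₂/V₁) = (2964) ln(57.1/26.7) = 2253 J.
After step 1: P = 51.9 kPa, V = 57.1 L, T = 501 K.
Step 2 (isobaric): W = PΔV = (51.9 kPa)(27.2 − 57.1 L) = -1552 J.
W_total = 2253 − 1552 = 700.9 J.

W_total ≈ 701 J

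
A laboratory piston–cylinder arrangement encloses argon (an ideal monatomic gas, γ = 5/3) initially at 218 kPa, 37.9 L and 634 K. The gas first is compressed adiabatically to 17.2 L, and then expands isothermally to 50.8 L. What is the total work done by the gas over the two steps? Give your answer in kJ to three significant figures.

W_total ≈ 6.56 kJ

Step 1 (adiabatic): W = (P₁V₁ − P₂V₂)/(γ−1) = (8262 − 13991)/0.667 = -8593 J.
After step 1: P = 813.4 kPa, V = 17.2 L, T = 1074 K.
Step 2 (isothermal): W = P₁V₁ ln(V₂/V₁) = (13991) ln(50.8/17.2) = 15152 J.
W_total = -8593 + 15152 = 6559 J.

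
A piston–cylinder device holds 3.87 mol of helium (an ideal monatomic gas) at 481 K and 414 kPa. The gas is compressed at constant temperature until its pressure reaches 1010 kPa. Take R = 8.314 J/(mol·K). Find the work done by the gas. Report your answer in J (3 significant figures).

W ≈ -13800 J

Isothermal process: W = nRT ln(V₂/V₁) = nRT ln(P₁/P₂).
W = (3.87)(8.314)(481) × ln(414/1010)
  = 15476 × ln(0.4099) = 15476 × -0.8918
W_by_gas = -13802 J.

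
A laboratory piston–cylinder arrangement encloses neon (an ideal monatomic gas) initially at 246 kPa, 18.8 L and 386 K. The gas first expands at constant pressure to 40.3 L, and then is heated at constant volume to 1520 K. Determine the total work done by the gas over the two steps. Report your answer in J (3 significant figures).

W_total ≈ 5290 J

Step 1 (isobaric): W = PΔV = (246 kPa)(40.3 − 18.8 L) = 5289 J.
Step 2 (isochoric): W = 0 (constant volume).
W_total = 5289 + 0 = 5289 J.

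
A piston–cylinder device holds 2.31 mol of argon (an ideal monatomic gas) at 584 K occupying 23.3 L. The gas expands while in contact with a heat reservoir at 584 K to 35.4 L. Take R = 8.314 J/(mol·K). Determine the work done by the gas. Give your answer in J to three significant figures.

Isothermal: W = nRT ln(V₂/V₁).
W = (2.31)(8.314)(584) × ln(35.4/23.3)
  = 11216 × 0.4183
W_by_gas = 4691 J.

W ≈ 4690 J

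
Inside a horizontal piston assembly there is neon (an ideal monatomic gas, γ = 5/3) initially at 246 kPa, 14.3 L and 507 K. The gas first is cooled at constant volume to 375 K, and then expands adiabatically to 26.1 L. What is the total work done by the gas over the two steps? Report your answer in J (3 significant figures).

W_total ≈ 1290 J

Step 1 (isochoric): W = 0 (constant volume).
After step 1: P = 182 kPa (V unchanged).
Step 2 (adiabatic): W = (P₁V₁ − P₂V₂)/(γ−1) = (2602 − 1742)/0.667 = 1290 J.
W_total = 0 + 1290 = 1290 J.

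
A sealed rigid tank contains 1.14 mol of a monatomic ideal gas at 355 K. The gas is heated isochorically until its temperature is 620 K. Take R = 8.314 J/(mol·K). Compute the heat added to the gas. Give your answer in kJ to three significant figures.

Constant volume ⇒ W = 0, so Q = ΔU = nCᵥΔT with Cᵥ = 3R/2 = 12.47 J/(mol·K).
ΔU = (1.14)(12.47)(620 − 355) = 3767 J.

Q ≈ 3.77 kJ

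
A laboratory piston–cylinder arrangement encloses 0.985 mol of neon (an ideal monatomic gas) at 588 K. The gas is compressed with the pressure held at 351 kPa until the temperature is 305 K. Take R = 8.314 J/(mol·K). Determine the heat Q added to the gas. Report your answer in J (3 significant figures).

Isobaric: W = nRΔT = (0.985)(8.314)(-283) = -2318 J.
ΔU = nCᵥΔT with Cᵥ = 3R/2: ΔU = (0.985)(12.47)(-283) = -3476 J.
Q = ΔU + W = -3476 − 2318 = -5794 J.

Q ≈ -5790 J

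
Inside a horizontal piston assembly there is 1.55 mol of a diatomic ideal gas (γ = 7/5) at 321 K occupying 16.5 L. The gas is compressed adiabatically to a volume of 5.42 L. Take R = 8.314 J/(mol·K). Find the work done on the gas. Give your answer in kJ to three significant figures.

Adiabatic: TV^(γ−1) = const with γ = 7/5.
T₂ = T₁ (V₁/V₂)^(γ−1) = 321 × (16.5/5.42)^0.4 = 321 × 1.561 = 501.1 K.
W_by = nCᵥ(T₁ − T₂) = (1.55)(20.79)(321 − 501.1) = -5801 J.
Work on gas = −W_by = 5801 J.

W ≈ 5.80 kJ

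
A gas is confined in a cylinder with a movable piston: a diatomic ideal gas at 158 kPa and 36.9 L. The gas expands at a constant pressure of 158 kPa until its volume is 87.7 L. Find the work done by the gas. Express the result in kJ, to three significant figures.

W ≈ 8.03 kJ

Isobaric: W = P ΔV.
W = (158 kPa)(87.7 − 36.9 L) = (158)(50.8) = 8026 J.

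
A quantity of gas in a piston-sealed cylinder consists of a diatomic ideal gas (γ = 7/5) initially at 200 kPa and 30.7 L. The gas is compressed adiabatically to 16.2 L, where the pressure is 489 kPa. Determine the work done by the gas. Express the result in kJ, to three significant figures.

Adiabatic: W = (P₁V₁ − P₂V₂)/(γ − 1) with γ = 7/5.
P₁V₁ = 6140 J, P₂V₂ = 7922 J.
W = (6140 − 7922) / 0.4 = -4454 J.

W ≈ -4.45 kJ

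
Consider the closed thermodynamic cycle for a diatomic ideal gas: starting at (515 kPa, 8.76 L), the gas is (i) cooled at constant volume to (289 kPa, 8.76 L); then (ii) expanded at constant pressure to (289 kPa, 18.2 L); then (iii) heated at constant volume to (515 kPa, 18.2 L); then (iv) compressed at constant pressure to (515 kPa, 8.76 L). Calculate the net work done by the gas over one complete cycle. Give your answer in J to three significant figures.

Constant-volume legs do no work.
W(ii) = (289)(18.2 − 8.76) = 2728 J; W(iv) = (515)(8.76 − 18.2) = -4862 J.
W_net = 2728 − 4862 = -2133 J (the counter-clockwise enclosed area).

W_net ≈ -2130 J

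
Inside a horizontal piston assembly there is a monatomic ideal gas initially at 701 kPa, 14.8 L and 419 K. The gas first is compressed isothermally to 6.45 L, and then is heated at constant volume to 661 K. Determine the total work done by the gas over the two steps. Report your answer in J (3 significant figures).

Step 1 (isothermal): W = P₁V₁ ln(V₂/V₁) = (10375) ln(6.45/14.8) = -8617 J.
Step 2 (isochoric): W = 0 (constant volume).
W_total = -8617 + 0 = -8617 J.

W_total ≈ -8620 J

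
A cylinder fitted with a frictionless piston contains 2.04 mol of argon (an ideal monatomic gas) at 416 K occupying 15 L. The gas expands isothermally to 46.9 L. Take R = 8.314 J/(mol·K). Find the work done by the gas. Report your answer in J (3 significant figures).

W ≈ 8040 J

Isothermal: W = nRT ln(V₂/V₁).
W = (2.04)(8.314)(416) × ln(46.9/15)
  = 7056 × 1.14
W_by_gas = 8043 J.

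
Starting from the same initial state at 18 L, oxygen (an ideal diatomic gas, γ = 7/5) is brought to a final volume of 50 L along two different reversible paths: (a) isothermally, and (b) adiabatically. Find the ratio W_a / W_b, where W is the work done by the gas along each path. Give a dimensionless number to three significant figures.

Path (a) isothermal: W = P₁V₁ ln(V₂/V₁) → W_a/(P₁V₁) = 1.022.
Path (b) adiabatic: W = P₁V₁(1 − (V₁/V₂)^(γ−1))/(γ−1) → W_b/(P₁V₁) = 0.8387.
W_a / W_b = 1.022 / 0.8387 = 1.218.

W_a / W_b ≈ 1.22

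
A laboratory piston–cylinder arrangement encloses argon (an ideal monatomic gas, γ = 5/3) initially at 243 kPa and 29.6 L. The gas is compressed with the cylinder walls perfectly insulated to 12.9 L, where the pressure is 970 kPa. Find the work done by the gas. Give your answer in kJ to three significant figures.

W ≈ -7.98 kJ

Adiabatic: W = (P₁V₁ − P₂V₂)/(γ − 1) with γ = 5/3.
P₁V₁ = 7193 J, P₂V₂ = 12513 J.
W = (7193 − 12513) / 0.6667 = -7980 J.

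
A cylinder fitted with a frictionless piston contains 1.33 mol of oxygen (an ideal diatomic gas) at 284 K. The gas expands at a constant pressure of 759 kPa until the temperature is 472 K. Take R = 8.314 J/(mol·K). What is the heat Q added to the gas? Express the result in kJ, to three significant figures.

Q ≈ 7.28 kJ

Isobaric: W = nRΔT = (1.33)(8.314)(188) = 2079 J.
ΔU = nCᵥΔT with Cᵥ = 5R/2: ΔU = (1.33)(20.79)(188) = 5197 J.
Q = ΔU + W = 5197 + 2079 = 7276 J.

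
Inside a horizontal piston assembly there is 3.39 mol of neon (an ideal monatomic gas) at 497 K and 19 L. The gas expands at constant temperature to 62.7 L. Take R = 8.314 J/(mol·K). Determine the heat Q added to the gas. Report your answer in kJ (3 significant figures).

Isothermal ⇒ ΔU = 0, so Q = W = nRT ln(V₂/V₁).
Q = (3.39)(8.314)(497) ln(62.7/19) = 14008 × 1.194 = 16724 J.

Q ≈ 16.7 kJ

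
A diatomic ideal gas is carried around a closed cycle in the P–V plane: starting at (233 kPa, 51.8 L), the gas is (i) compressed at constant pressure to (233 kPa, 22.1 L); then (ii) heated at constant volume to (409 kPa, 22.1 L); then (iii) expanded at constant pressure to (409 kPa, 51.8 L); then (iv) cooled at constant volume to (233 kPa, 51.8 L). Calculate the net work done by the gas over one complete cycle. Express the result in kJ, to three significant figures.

W_net ≈ 5.23 kJ

Constant-volume legs do no work.
W(i) = (233)(22.1 − 51.8) = -6920 J; W(iii) = (409)(51.8 − 22.1) = 12147 J.
W_net = -6920 + 12147 = 5227 J (the clockwise enclosed area).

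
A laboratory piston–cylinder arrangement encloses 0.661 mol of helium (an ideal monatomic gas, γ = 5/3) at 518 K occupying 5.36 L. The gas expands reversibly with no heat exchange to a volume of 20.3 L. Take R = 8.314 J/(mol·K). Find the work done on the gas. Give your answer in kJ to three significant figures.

Adiabatic: TV^(γ−1) = const with γ = 5/3.
T₂ = T₁ (V₁/V₂)^(γ−1) = 518 × (5.36/20.3)^0.667 = 518 × 0.4116 = 213.2 K.
W_by = nCᵥ(T₁ − T₂) = (0.661)(12.47)(518 − 213.2) = 2513 J.
Work on gas = −W_by = -2513 J.

W ≈ -2.51 kJ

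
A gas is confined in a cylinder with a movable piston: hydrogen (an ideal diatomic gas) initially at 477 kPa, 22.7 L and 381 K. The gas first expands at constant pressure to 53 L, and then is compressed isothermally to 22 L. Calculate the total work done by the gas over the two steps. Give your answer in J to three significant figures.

W_total ≈ -7780 J

Step 1 (isobaric): W = PΔV = (477 kPa)(53 − 22.7 L) = 14453 J.
After step 1: P = 477 kPa, V = 53 L, T = 889.6 K.
Step 2 (isothermal): W = P₁V₁ ln(V₂/V₁) = (25281) ln(22/53) = -22228 J.
W_total = 14453 − 22228 = -7775 J.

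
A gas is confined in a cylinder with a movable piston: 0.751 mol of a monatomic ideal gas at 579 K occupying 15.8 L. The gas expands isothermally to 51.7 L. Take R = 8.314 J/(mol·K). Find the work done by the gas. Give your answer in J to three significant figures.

W ≈ 4290 J

Isothermal: W = nRT ln(V₂/V₁).
W = (0.751)(8.314)(579) × ln(51.7/15.8)
  = 3615 × 1.185
W_by_gas = 4286 J.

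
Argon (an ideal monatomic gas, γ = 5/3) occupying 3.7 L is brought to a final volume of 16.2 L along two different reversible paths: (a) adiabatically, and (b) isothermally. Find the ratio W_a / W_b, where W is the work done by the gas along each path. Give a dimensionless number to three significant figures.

W_a / W_b ≈ 0.636

Path (a) adiabatic: W = P₁V₁(1 − (V₁/V₂)^(γ−1))/(γ−1) → W_a/(P₁V₁) = 0.9395.
Path (b) isothermal: W = P₁V₁ ln(V₂/V₁) → W_b/(P₁V₁) = 1.477.
W_a / W_b = 0.9395 / 1.477 = 0.6362.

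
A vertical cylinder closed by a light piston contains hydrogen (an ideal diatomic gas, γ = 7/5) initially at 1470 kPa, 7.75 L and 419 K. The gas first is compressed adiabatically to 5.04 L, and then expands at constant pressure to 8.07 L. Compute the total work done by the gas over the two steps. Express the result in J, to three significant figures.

Step 1 (adiabatic): W = (P₁V₁ − P₂V₂)/(γ−1) = (11392 − 13532)/0.4 = -5349 J.
After step 1: P = 2685 kPa, V = 5.04 L, T = 497.7 K.
Step 2 (isobaric): W = PΔV = (2685 kPa)(8.07 − 5.04 L) = 8135 J.
W_total = -5349 + 8135 = 2786 J.

W_total ≈ 2790 J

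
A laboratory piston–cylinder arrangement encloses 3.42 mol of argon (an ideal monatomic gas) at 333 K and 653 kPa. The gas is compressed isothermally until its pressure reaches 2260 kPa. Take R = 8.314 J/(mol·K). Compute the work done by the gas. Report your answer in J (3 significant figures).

Isothermal process: W = nRT ln(V₂/V₁) = nRT ln(P₁/P₂).
W = (3.42)(8.314)(333) × ln(653/2260)
  = 9468 × ln(0.2889) = 9468 × -1.242
W_by_gas = -11756 J.

W ≈ -11800 J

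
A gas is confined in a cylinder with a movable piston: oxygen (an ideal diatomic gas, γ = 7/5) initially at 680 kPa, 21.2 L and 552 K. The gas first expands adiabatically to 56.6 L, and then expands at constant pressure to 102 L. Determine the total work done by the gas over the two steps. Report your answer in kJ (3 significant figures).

Step 1 (adiabatic): W = (P₁V₁ − P₂V₂)/(γ−1) = (14416 − 9733)/0.4 = 11707 J.
After step 1: P = 172 kPa, V = 56.6 L, T = 372.7 K.
Step 2 (isobaric): W = PΔV = (172 kPa)(102 − 56.6 L) = 7807 J.
W_total = 11707 + 7807 = 19514 J.

W_total ≈ 19.5 kJ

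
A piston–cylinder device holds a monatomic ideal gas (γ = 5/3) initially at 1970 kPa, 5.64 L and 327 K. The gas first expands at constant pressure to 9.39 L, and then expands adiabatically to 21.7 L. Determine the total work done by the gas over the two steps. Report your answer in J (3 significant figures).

Step 1 (isobaric): W = PΔV = (1970 kPa)(9.39 − 5.64 L) = 7388 J.
After step 1: P = 1970 kPa, V = 9.39 L, T = 544.4 K.
Step 2 (adiabatic): W = (P₁V₁ − P₂V₂)/(γ−1) = (18498 − 10583)/0.667 = 11873 J.
W_total = 7388 + 11873 = 19261 J.

W_total ≈ 19300 J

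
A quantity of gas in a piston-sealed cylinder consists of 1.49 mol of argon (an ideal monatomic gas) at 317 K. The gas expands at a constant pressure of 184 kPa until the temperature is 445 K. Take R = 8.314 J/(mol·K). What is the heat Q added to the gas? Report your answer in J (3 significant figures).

Isobaric: W = nRΔT = (1.49)(8.314)(128) = 1586 J.
ΔU = nCᵥΔT with Cᵥ = 3R/2: ΔU = (1.49)(12.47)(128) = 2378 J.
Q = ΔU + W = 2378 + 1586 = 3964 J.

Q ≈ 3960 J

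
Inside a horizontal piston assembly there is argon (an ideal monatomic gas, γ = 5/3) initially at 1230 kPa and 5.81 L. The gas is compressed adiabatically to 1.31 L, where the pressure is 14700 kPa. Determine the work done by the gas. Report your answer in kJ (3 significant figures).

Adiabatic: W = (P₁V₁ − P₂V₂)/(γ − 1) with γ = 5/3.
P₁V₁ = 7146 J, P₂V₂ = 19257 J.
W = (7146 − 19257) / 0.6667 = -18166 J.

W ≈ -18.2 kJ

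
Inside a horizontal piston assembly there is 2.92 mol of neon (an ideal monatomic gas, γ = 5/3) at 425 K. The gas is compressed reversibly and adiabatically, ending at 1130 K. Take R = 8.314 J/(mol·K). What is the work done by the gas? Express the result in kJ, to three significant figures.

W ≈ -25.7 kJ

Adiabatic ⇒ Q = 0, so W_by = −ΔU = nCᵥ(T₁ − T₂).
Cᵥ = 3R/2 = 12.47 J/(mol·K).
W = (2.92)(12.47)(425 − 1130) = -25673 J.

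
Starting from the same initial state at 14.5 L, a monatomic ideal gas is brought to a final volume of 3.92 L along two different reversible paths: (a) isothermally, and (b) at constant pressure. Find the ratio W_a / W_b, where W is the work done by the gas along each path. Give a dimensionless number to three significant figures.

Path (a) isothermal: W = P₁V₁ ln(V₂/V₁) → W_a/(P₁V₁) = -1.308.
Path (b) isobaric: W = P₁(V₂ − V₁) → W_b/(P₁V₁) = -0.7297.
W_a / W_b = -1.308 / -0.7297 = 1.793.

W_a / W_b ≈ 1.79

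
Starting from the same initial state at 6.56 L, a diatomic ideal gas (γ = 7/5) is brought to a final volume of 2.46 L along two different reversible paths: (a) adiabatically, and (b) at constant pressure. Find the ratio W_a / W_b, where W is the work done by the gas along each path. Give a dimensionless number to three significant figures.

Path (a) adiabatic: W = P₁V₁(1 − (V₁/V₂)^(γ−1))/(γ−1) → W_a/(P₁V₁) = -1.201.
Path (b) isobaric: W = P₁(V₂ − V₁) → W_b/(P₁V₁) = -0.625.
W_a / W_b = -1.201 / -0.625 = 1.922.

W_a / W_b ≈ 1.92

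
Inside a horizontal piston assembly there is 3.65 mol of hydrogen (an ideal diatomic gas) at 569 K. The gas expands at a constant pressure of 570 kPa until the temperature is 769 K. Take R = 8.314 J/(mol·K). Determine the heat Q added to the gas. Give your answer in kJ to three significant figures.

Q ≈ 21.2 kJ

Isobaric: W = nRΔT = (3.65)(8.314)(200) = 6069 J.
ΔU = nCᵥΔT with Cᵥ = 5R/2: ΔU = (3.65)(20.79)(200) = 15173 J.
Q = ΔU + W = 15173 + 6069 = 21242 J.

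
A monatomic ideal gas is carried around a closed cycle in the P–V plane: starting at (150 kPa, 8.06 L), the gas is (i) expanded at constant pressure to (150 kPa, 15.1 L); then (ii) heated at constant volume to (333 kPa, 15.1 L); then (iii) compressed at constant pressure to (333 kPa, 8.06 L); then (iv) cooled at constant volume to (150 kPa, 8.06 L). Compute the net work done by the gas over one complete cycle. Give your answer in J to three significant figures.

W_net ≈ -1290 J

Constant-volume legs do no work.
W(i) = (150)(15.1 − 8.06) = 1056 J; W(iii) = (333)(8.06 − 15.1) = -2344 J.
W_net = 1056 − 2344 = -1288 J (the counter-clockwise enclosed area).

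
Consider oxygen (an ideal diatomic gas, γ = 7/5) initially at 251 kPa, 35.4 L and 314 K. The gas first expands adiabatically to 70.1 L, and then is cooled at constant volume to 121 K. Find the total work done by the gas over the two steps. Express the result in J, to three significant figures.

W_total ≈ 5310 J

Step 1 (adiabatic): W = (P₁V₁ − P₂V₂)/(γ−1) = (8885 − 6761)/0.4 = 5312 J.
Step 2 (isochoric): W = 0 (constant volume).
W_total = 5312 + 0 = 5312 J.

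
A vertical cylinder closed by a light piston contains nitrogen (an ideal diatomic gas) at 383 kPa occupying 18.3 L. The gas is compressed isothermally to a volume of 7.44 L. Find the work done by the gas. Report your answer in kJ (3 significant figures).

Isothermal: W = nRT ln(V₂/V₁) = P₁V₁ ln(V₂/V₁).
P₁V₁ = (383 kPa)(18.3 L) = 7009 J.
W = 7009 × ln(7.44/18.3) = 7009 × -0.9
W_by_gas = -6308 J.

W ≈ -6.31 kJ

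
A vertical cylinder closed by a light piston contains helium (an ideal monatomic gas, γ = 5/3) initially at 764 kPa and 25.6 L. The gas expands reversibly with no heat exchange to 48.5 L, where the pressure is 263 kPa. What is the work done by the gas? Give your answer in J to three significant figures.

W ≈ 10200 J

Adiabatic: W = (P₁V₁ − P₂V₂)/(γ − 1) with γ = 5/3.
P₁V₁ = 19558 J, P₂V₂ = 12756 J.
W = (19558 − 12756) / 0.6667 = 10204 J.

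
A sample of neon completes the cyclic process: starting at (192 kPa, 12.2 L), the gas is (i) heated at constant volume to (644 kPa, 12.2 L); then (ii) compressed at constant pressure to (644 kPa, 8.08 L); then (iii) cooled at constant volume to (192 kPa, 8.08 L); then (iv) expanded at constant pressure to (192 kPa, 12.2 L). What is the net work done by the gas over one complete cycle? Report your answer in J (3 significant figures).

W_net ≈ -1860 J

Constant-volume legs do no work.
W(ii) = (644)(8.08 − 12.2) = -2653 J; W(iv) = (192)(12.2 − 8.08) = 791 J.
W_net = -2653 + 791 = -1862 J (the counter-clockwise enclosed area).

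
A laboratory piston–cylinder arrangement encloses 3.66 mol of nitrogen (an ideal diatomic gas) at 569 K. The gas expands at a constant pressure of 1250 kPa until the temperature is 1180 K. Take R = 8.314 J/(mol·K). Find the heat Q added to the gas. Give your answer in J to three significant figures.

Q ≈ 65100 J

Isobaric: W = nRΔT = (3.66)(8.314)(611) = 18592 J.
ΔU = nCᵥΔT with Cᵥ = 5R/2: ΔU = (3.66)(20.79)(611) = 46481 J.
Q = ΔU + W = 46481 + 18592 = 65073 J.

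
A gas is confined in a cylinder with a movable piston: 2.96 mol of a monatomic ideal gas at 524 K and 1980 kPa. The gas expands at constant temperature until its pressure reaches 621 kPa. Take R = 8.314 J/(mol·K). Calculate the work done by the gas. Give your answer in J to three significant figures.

W ≈ 15000 J

Isothermal process: W = nRT ln(V₂/V₁) = nRT ln(P₁/P₂).
W = (2.96)(8.314)(524) × ln(1980/621)
  = 12895 × ln(3.188) = 12895 × 1.16
W_by_gas = 14952 J.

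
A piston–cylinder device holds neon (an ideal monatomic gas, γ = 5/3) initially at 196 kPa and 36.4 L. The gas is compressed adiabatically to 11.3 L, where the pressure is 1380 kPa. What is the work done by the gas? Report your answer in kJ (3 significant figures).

W ≈ -12.7 kJ

Adiabatic: W = (P₁V₁ − P₂V₂)/(γ − 1) with γ = 5/3.
P₁V₁ = 7134 J, P₂V₂ = 15594 J.
W = (7134 − 15594) / 0.6667 = -12689 J.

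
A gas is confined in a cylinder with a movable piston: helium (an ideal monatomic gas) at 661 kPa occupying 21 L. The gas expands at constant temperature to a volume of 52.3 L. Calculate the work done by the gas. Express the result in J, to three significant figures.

W ≈ 12700 J

Isothermal: W = nRT ln(V₂/V₁) = P₁V₁ ln(V₂/V₁).
P₁V₁ = (661 kPa)(21 L) = 13881 J.
W = 13881 × ln(52.3/21) = 13881 × 0.9125
W_by_gas = 12666 J.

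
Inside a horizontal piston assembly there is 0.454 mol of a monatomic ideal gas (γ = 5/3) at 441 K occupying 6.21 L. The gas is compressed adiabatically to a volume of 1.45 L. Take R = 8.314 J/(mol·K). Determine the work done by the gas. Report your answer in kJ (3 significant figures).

Adiabatic: TV^(γ−1) = const with γ = 5/3.
T₂ = T₁ (V₁/V₂)^(γ−1) = 441 × (6.21/1.45)^0.667 = 441 × 2.637 = 1163 K.
W_by = nCᵥ(T₁ − T₂) = (0.454)(12.47)(441 − 1163) = -4088 J.

W ≈ -4.09 kJ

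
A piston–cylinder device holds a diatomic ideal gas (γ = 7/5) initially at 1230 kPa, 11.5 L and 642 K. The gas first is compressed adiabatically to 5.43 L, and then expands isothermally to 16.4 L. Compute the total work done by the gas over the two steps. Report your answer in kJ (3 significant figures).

W_total ≈ 8.73 kJ

Step 1 (adiabatic): W = (P₁V₁ − P₂V₂)/(γ−1) = (14145 − 19097)/0.4 = -12380 J.
After step 1: P = 3517 kPa, V = 5.43 L, T = 866.8 K.
Step 2 (isothermal): W = P₁V₁ ln(V₂/V₁) = (19097) ln(16.4/5.43) = 21109 J.
W_total = -12380 + 21109 = 8729 J.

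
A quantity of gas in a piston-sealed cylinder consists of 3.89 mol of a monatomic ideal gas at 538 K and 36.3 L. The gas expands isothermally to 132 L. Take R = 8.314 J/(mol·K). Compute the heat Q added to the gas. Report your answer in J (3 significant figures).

Isothermal ⇒ ΔU = 0, so Q = W = nRT ln(V₂/V₁).
Q = (3.89)(8.314)(538) ln(132/36.3) = 17400 × 1.291 = 22463 J.

Q ≈ 22500 J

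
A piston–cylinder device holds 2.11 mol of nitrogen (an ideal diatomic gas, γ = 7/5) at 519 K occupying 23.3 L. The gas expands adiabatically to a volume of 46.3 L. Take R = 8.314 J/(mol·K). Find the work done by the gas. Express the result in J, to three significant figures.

Adiabatic: TV^(γ−1) = const with γ = 7/5.
T₂ = T₁ (V₁/V₂)^(γ−1) = 519 × (23.3/46.3)^0.4 = 519 × 0.7598 = 394.3 K.
W_by = nCᵥ(T₁ − T₂) = (2.11)(20.79)(519 − 394.3) = 5467 J.

W ≈ 5470 J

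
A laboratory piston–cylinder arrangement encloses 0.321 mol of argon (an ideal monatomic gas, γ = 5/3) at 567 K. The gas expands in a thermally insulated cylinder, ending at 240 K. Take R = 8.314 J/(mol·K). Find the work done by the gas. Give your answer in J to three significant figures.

Adiabatic ⇒ Q = 0, so W_by = −ΔU = nCᵥ(T₁ − T₂).
Cᵥ = 3R/2 = 12.47 J/(mol·K).
W = (0.321)(12.47)(567 − 240) = 1309 J.

W ≈ 1310 J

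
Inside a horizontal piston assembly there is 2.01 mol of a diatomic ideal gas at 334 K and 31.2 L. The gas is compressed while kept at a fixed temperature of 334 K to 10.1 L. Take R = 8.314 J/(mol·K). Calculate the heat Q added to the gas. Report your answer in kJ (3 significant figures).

Q ≈ -6.30 kJ

Isothermal ⇒ ΔU = 0, so Q = W = nRT ln(V₂/V₁).
Q = (2.01)(8.314)(334) ln(10.1/31.2) = 5582 × -1.128 = -6295 J.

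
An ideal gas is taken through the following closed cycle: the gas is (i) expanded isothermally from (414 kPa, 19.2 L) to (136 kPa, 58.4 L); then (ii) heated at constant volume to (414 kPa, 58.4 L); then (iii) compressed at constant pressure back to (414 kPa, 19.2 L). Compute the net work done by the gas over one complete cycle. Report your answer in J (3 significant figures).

W_net ≈ -7390 J

Leg (i): W = PᵢVᵢ ln(V_f/Vᵢ) = (7949) ln(58.4/19.2) = 8842 J.
Leg (ii): W = 0.
Leg (iii): W = PΔV = (414)(19.2 − 58.4) = -16229 J.
W_net = 8842 − 16229 = -7387 J.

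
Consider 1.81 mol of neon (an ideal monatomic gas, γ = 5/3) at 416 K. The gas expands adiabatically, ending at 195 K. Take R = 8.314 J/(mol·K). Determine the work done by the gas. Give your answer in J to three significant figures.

Adiabatic ⇒ Q = 0, so W_by = −ΔU = nCᵥ(T₁ − T₂).
Cᵥ = 3R/2 = 12.47 J/(mol·K).
W = (1.81)(12.47)(416 − 195) = 4989 J.

W ≈ 4990 J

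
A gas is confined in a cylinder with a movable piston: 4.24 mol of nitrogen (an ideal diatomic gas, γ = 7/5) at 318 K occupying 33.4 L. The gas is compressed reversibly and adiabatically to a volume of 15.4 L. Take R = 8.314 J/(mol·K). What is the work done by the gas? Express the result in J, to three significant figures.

W ≈ -10200 J

Adiabatic: TV^(γ−1) = const with γ = 7/5.
T₂ = T₁ (V₁/V₂)^(γ−1) = 318 × (33.4/15.4)^0.4 = 318 × 1.363 = 433.4 K.
W_by = nCᵥ(T₁ − T₂) = (4.24)(20.79)(318 − 433.4) = -10173 J.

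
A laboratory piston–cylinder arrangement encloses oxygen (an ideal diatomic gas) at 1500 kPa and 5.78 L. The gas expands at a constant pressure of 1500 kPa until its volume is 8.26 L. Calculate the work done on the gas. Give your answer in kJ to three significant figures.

Isobaric: W = P ΔV.
W = (1500 kPa)(8.26 − 5.78 L) = (1500)(2.48) = 3720 J.
Work on gas = −W_by = -3720 J.

W ≈ -3.72 kJ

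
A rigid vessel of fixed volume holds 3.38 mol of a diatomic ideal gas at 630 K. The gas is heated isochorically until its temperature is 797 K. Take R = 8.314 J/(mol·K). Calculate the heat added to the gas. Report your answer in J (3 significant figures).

Constant volume ⇒ W = 0, so Q = ΔU = nCᵥΔT with Cᵥ = 5R/2 = 20.79 J/(mol·K).
ΔU = (3.38)(20.79)(797 − 630) = 11732 J.

Q ≈ 11700 J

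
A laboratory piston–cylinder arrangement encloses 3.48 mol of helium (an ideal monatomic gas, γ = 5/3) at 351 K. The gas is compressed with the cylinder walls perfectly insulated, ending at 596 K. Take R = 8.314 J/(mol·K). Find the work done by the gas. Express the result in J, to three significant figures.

Adiabatic ⇒ Q = 0, so W_by = −ΔU = nCᵥ(T₁ − T₂).
Cᵥ = 3R/2 = 12.47 J/(mol·K).
W = (3.48)(12.47)(351 − 596) = -10633 J.

W ≈ -10600 J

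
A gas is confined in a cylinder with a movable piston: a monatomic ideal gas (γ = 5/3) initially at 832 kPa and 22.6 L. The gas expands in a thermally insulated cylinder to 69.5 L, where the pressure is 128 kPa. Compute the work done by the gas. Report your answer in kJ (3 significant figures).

W ≈ 14.9 kJ

Adiabatic: W = (P₁V₁ − P₂V₂)/(γ − 1) with γ = 5/3.
P₁V₁ = 18803 J, P₂V₂ = 8896 J.
W = (18803 − 8896) / 0.6667 = 14861 J.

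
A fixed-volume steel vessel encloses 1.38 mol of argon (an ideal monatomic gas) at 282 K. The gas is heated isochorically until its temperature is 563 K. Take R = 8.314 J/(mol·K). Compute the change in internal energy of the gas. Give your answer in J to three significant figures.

ΔU ≈ 4840 J

Constant volume ⇒ W = 0, so Q = ΔU = nCᵥΔT with Cᵥ = 3R/2 = 12.47 J/(mol·K).
ΔU = (1.38)(12.47)(563 − 282) = 4836 J.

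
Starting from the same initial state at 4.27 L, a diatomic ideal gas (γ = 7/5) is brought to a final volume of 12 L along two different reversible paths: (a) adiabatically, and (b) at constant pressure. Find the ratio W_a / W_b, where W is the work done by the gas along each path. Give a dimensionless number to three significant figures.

W_a / W_b ≈ 0.468

Path (a) adiabatic: W = P₁V₁(1 − (V₁/V₂)^(γ−1))/(γ−1) → W_a/(P₁V₁) = 0.8464.
Path (b) isobaric: W = P₁(V₂ − V₁) → W_b/(P₁V₁) = 1.81.
W_a / W_b = 0.8464 / 1.81 = 0.4675.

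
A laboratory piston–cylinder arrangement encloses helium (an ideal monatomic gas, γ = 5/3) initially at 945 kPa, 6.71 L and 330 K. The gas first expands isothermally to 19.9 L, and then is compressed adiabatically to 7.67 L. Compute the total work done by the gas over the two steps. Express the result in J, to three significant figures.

Step 1 (isothermal): W = P₁V₁ ln(V₂/V₁) = (6341) ln(19.9/6.71) = 6893 J.
After step 1: P = 318.6 kPa, V = 19.9 L, T = 330 K.
Step 2 (adiabatic): W = (P₁V₁ − P₂V₂)/(γ−1) = (6341 − 11973)/0.667 = -8448 J.
W_total = 6893 − 8448 = -1554 J.

W_total ≈ -1550 J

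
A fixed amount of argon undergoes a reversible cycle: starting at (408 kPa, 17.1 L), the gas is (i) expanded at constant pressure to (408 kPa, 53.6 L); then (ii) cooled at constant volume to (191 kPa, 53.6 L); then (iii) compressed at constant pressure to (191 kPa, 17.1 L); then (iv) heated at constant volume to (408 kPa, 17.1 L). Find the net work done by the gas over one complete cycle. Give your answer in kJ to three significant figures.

Constant-volume legs do no work.
W(i) = (408)(53.6 − 17.1) = 14892 J; W(iii) = (191)(17.1 − 53.6) = -6972 J.
W_net = 14892 − 6972 = 7920 J (the clockwise enclosed area).

W_net ≈ 7.92 kJ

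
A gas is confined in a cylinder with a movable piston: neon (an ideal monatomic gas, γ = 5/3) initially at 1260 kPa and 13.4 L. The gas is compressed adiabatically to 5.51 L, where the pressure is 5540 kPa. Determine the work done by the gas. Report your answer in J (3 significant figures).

W ≈ -20500 J

Adiabatic: W = (P₁V₁ − P₂V₂)/(γ − 1) with γ = 5/3.
P₁V₁ = 16884 J, P₂V₂ = 30525 J.
W = (16884 − 30525) / 0.6667 = -20462 J.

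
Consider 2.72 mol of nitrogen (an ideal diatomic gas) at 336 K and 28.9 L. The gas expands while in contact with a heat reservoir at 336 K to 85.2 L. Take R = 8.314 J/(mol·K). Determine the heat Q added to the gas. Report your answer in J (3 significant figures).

Isothermal ⇒ ΔU = 0, so Q = W = nRT ln(V₂/V₁).
Q = (2.72)(8.314)(336) ln(85.2/28.9) = 7598 × 1.081 = 8215 J.

Q ≈ 8220 J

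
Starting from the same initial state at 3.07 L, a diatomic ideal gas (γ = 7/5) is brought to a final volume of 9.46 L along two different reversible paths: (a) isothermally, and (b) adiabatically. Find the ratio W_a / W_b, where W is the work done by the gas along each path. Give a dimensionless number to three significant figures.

Path (a) isothermal: W = P₁V₁ ln(V₂/V₁) → W_a/(P₁V₁) = 1.125.
Path (b) adiabatic: W = P₁V₁(1 − (V₁/V₂)^(γ−1))/(γ−1) → W_b/(P₁V₁) = 0.9062.
W_a / W_b = 1.125 / 0.9062 = 1.242.

W_a / W_b ≈ 1.24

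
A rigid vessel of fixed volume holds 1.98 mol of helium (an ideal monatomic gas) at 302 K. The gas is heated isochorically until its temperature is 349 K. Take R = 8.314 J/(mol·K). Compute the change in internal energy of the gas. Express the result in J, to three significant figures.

Constant volume ⇒ W = 0, so Q = ΔU = nCᵥΔT with Cᵥ = 3R/2 = 12.47 J/(mol·K).
ΔU = (1.98)(12.47)(349 − 302) = 1161 J.

ΔU ≈ 1160 J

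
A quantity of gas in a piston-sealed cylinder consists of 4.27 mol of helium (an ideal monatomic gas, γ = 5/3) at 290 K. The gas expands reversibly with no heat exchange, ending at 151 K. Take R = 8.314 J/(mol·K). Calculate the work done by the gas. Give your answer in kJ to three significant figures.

Adiabatic ⇒ Q = 0, so W_by = −ΔU = nCᵥ(T₁ − T₂).
Cᵥ = 3R/2 = 12.47 J/(mol·K).
W = (4.27)(12.47)(290 − 151) = 7402 J.

W ≈ 7.40 kJ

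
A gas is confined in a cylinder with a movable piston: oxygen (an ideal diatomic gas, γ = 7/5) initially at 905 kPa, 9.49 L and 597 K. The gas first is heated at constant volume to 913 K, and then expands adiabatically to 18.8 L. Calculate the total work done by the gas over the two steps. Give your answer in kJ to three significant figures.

Step 1 (isochoric): W = 0 (constant volume).
After step 1: P = 1384 kPa (V unchanged).
Step 2 (adiabatic): W = (P₁V₁ − P₂V₂)/(γ−1) = (13134 − 9992)/0.4 = 7856 J.
W_total = 0 + 7856 = 7856 J.

W_total ≈ 7.86 kJ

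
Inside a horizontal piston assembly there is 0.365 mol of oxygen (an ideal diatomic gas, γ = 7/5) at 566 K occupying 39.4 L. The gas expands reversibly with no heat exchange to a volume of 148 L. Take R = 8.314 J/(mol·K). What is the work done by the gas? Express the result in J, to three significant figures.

W ≈ 1760 J

Adiabatic: TV^(γ−1) = const with γ = 7/5.
T₂ = T₁ (V₁/V₂)^(γ−1) = 566 × (39.4/148)^0.4 = 566 × 0.589 = 333.4 K.
W_by = nCᵥ(T₁ − T₂) = (0.365)(20.79)(566 − 333.4) = 1765 J.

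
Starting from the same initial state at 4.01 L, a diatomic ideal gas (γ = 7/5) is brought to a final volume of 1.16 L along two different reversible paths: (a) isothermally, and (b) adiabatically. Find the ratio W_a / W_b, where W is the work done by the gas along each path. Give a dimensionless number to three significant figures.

Path (a) isothermal: W = P₁V₁ ln(V₂/V₁) → W_a/(P₁V₁) = -1.24.
Path (b) adiabatic: W = P₁V₁(1 − (V₁/V₂)^(γ−1))/(γ−1) → W_b/(P₁V₁) = -1.606.
W_a / W_b = -1.24 / -1.606 = 0.7724.

W_a / W_b ≈ 0.772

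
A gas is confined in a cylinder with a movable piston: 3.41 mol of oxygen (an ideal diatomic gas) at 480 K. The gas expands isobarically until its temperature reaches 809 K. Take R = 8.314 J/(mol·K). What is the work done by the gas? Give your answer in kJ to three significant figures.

W ≈ 9.33 kJ

Isobaric: W = P ΔV = nR ΔT.
W = (3.41)(8.314)(809 − 480) = 9327 J.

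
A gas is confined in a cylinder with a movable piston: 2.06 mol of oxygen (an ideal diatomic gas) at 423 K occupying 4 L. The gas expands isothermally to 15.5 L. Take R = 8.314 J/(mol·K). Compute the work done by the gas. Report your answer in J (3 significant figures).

W ≈ 9810 J

Isothermal: W = nRT ln(V₂/V₁).
W = (2.06)(8.314)(423) × ln(15.5/4)
  = 7245 × 1.355
W_by_gas = 9813 J.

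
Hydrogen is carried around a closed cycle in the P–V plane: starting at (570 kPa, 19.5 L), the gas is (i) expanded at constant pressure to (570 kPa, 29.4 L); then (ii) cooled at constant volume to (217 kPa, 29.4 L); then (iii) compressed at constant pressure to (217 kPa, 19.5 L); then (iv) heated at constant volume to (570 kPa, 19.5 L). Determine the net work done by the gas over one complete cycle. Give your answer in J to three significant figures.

W_net ≈ 3490 J

Constant-volume legs do no work.
W(i) = (570)(29.4 − 19.5) = 5643 J; W(iii) = (217)(19.5 − 29.4) = -2148 J.
W_net = 5643 − 2148 = 3495 J (the clockwise enclosed area).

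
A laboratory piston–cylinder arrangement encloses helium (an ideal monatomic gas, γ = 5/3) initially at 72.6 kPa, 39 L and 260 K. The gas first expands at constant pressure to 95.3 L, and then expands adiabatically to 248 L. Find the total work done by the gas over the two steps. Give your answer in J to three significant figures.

Step 1 (isobaric): W = PΔV = (72.6 kPa)(95.3 − 39 L) = 4087 J.
After step 1: P = 72.6 kPa, V = 95.3 L, T = 635.3 K.
Step 2 (adiabatic): W = (P₁V₁ − P₂V₂)/(γ−1) = (6919 − 3657)/0.667 = 4893 J.
W_total = 4087 + 4893 = 8980 J.

W_total ≈ 8980 J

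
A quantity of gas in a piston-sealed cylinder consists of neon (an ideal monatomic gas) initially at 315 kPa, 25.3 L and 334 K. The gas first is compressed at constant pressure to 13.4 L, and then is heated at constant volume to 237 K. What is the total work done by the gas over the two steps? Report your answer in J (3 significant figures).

Step 1 (isobaric): W = PΔV = (315 kPa)(13.4 − 25.3 L) = -3748 J.
Step 2 (isochoric): W = 0 (constant volume).
W_total = -3748 + 0 = -3748 J.

W_total ≈ -3750 J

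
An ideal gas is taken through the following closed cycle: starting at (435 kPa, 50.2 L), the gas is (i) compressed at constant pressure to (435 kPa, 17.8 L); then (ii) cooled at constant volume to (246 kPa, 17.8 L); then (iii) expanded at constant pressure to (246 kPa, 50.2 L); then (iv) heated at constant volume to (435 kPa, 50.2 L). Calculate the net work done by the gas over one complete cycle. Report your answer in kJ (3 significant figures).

Constant-volume legs do no work.
W(i) = (435)(17.8 − 50.2) = -14094 J; W(iii) = (246)(50.2 − 17.8) = 7970 J.
W_net = -14094 + 7970 = -6124 J (the counter-clockwise enclosed area).

W_net ≈ -6.12 kJ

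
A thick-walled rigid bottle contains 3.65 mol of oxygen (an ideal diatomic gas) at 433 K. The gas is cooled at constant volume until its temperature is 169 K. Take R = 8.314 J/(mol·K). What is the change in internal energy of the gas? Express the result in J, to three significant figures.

Constant volume ⇒ W = 0, so Q = ΔU = nCᵥΔT with Cᵥ = 5R/2 = 20.79 J/(mol·K).
ΔU = (3.65)(20.79)(169 − 433) = -20028 J.

ΔU ≈ -20000 J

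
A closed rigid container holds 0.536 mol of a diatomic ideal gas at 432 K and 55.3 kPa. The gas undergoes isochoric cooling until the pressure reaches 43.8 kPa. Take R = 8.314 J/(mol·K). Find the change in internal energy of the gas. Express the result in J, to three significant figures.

Constant volume ⇒ W = 0, so Q = ΔU = nCᵥΔT with Cᵥ = 5R/2 = 20.79 J/(mol·K).
At constant V, T₂/T₁ = P₂/P₁ ⇒ ΔT = T₁(P₂/P₁ − 1) = 432·(43.8/55.3 − 1) = -89.84 K.
ΔU = (0.536)(20.79)(-89.84) = -1001 J.

ΔU ≈ -1000 J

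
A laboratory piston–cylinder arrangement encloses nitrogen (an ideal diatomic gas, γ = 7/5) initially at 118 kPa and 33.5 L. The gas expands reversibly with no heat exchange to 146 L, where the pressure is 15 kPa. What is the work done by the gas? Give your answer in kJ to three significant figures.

W ≈ 4.41 kJ

Adiabatic: W = (P₁V₁ − P₂V₂)/(γ − 1) with γ = 7/5.
P₁V₁ = 3953 J, P₂V₂ = 2190 J.
W = (3953 − 2190) / 0.4 = 4408 J.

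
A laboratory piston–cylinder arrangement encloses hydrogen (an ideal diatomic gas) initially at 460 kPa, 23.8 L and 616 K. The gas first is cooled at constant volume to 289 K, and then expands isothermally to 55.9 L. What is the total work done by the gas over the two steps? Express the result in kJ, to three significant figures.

Step 1 (isochoric): W = 0 (constant volume).
After step 1: P = 215.8 kPa (V unchanged).
Step 2 (isothermal): W = P₁V₁ ln(V₂/V₁) = (5136) ln(55.9/23.8) = 4386 J.
W_total = 0 + 4386 = 4386 J.

W_total ≈ 4.39 kJ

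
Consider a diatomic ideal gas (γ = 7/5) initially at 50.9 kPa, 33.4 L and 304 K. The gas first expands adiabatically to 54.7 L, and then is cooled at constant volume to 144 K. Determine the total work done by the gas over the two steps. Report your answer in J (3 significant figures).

Step 1 (adiabatic): W = (P₁V₁ − P₂V₂)/(γ−1) = (1700 − 1396)/0.4 = 761.1 J.
Step 2 (isochoric): W = 0 (constant volume).
W_total = 761.1 + 0 = 761.1 J.

W_total ≈ 761 J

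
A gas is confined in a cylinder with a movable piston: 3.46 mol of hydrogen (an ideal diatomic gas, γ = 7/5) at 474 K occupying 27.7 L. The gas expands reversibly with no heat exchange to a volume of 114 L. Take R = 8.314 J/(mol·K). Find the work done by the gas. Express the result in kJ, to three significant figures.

W ≈ 14.7 kJ

Adiabatic: TV^(γ−1) = const with γ = 7/5.
T₂ = T₁ (V₁/V₂)^(γ−1) = 474 × (27.7/114)^0.4 = 474 × 0.5678 = 269.2 K.
W_by = nCᵥ(T₁ − T₂) = (3.46)(20.79)(474 − 269.2) = 14731 J.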